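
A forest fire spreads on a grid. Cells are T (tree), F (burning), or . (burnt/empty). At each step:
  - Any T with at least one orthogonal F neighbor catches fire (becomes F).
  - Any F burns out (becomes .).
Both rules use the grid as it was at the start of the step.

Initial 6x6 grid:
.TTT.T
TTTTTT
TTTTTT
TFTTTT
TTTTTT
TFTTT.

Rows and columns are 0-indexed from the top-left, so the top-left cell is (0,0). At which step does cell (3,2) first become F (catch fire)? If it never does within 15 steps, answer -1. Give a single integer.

Step 1: cell (3,2)='F' (+6 fires, +2 burnt)
  -> target ignites at step 1
Step 2: cell (3,2)='.' (+7 fires, +6 burnt)
Step 3: cell (3,2)='.' (+7 fires, +7 burnt)
Step 4: cell (3,2)='.' (+5 fires, +7 burnt)
Step 5: cell (3,2)='.' (+4 fires, +5 burnt)
Step 6: cell (3,2)='.' (+1 fires, +4 burnt)
Step 7: cell (3,2)='.' (+1 fires, +1 burnt)
Step 8: cell (3,2)='.' (+0 fires, +1 burnt)
  fire out at step 8

1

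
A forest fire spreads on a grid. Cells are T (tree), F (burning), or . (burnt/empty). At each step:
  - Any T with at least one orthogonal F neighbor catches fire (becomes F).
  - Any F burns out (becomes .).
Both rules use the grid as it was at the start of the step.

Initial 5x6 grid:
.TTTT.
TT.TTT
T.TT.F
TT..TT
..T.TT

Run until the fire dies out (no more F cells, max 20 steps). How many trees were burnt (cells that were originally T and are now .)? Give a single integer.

Step 1: +2 fires, +1 burnt (F count now 2)
Step 2: +3 fires, +2 burnt (F count now 3)
Step 3: +3 fires, +3 burnt (F count now 3)
Step 4: +2 fires, +3 burnt (F count now 2)
Step 5: +2 fires, +2 burnt (F count now 2)
Step 6: +1 fires, +2 burnt (F count now 1)
Step 7: +1 fires, +1 burnt (F count now 1)
Step 8: +1 fires, +1 burnt (F count now 1)
Step 9: +1 fires, +1 burnt (F count now 1)
Step 10: +1 fires, +1 burnt (F count now 1)
Step 11: +1 fires, +1 burnt (F count now 1)
Step 12: +0 fires, +1 burnt (F count now 0)
Fire out after step 12
Initially T: 19, now '.': 29
Total burnt (originally-T cells now '.'): 18

Answer: 18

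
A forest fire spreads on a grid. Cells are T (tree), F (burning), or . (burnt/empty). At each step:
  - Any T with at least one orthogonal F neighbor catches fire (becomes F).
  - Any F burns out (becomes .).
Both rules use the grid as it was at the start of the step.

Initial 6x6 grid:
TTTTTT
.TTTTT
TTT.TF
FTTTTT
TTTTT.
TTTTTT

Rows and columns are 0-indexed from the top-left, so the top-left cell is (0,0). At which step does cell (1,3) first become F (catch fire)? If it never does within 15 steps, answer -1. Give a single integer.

Step 1: cell (1,3)='T' (+6 fires, +2 burnt)
Step 2: cell (1,3)='T' (+7 fires, +6 burnt)
Step 3: cell (1,3)='F' (+8 fires, +7 burnt)
  -> target ignites at step 3
Step 4: cell (1,3)='.' (+6 fires, +8 burnt)
Step 5: cell (1,3)='.' (+4 fires, +6 burnt)
Step 6: cell (1,3)='.' (+0 fires, +4 burnt)
  fire out at step 6

3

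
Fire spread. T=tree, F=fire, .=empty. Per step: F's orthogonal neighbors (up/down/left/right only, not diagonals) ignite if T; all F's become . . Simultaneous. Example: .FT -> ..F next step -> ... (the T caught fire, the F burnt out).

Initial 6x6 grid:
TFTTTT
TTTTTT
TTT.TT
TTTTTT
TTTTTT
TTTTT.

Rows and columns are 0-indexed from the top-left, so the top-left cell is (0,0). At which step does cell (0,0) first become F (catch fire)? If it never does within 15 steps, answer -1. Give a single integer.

Step 1: cell (0,0)='F' (+3 fires, +1 burnt)
  -> target ignites at step 1
Step 2: cell (0,0)='.' (+4 fires, +3 burnt)
Step 3: cell (0,0)='.' (+5 fires, +4 burnt)
Step 4: cell (0,0)='.' (+5 fires, +5 burnt)
Step 5: cell (0,0)='.' (+6 fires, +5 burnt)
Step 6: cell (0,0)='.' (+5 fires, +6 burnt)
Step 7: cell (0,0)='.' (+3 fires, +5 burnt)
Step 8: cell (0,0)='.' (+2 fires, +3 burnt)
Step 9: cell (0,0)='.' (+0 fires, +2 burnt)
  fire out at step 9

1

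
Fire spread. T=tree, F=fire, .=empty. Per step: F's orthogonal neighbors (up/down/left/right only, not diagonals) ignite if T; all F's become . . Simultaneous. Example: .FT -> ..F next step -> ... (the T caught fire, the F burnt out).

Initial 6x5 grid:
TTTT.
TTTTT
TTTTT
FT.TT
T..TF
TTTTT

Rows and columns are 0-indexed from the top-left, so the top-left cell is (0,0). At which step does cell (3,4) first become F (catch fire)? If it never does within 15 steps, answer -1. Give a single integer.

Step 1: cell (3,4)='F' (+6 fires, +2 burnt)
  -> target ignites at step 1
Step 2: cell (3,4)='.' (+6 fires, +6 burnt)
Step 3: cell (3,4)='.' (+7 fires, +6 burnt)
Step 4: cell (3,4)='.' (+3 fires, +7 burnt)
Step 5: cell (3,4)='.' (+2 fires, +3 burnt)
Step 6: cell (3,4)='.' (+0 fires, +2 burnt)
  fire out at step 6

1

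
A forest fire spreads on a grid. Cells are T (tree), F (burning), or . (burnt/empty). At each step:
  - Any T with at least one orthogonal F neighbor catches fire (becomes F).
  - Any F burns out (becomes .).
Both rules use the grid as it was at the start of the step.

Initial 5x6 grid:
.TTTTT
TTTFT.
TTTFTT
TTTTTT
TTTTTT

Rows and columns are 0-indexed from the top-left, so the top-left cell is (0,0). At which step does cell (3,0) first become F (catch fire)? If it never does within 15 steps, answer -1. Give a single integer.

Step 1: cell (3,0)='T' (+6 fires, +2 burnt)
Step 2: cell (3,0)='T' (+8 fires, +6 burnt)
Step 3: cell (3,0)='T' (+8 fires, +8 burnt)
Step 4: cell (3,0)='F' (+3 fires, +8 burnt)
  -> target ignites at step 4
Step 5: cell (3,0)='.' (+1 fires, +3 burnt)
Step 6: cell (3,0)='.' (+0 fires, +1 burnt)
  fire out at step 6

4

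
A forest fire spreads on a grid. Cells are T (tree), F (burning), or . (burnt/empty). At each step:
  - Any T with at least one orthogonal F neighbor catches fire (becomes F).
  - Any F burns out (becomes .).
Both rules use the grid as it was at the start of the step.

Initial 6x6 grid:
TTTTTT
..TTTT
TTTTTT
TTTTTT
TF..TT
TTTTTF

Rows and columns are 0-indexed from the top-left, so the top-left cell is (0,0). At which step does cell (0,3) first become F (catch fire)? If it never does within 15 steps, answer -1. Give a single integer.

Step 1: cell (0,3)='T' (+5 fires, +2 burnt)
Step 2: cell (0,3)='T' (+8 fires, +5 burnt)
Step 3: cell (0,3)='T' (+5 fires, +8 burnt)
Step 4: cell (0,3)='T' (+4 fires, +5 burnt)
Step 5: cell (0,3)='T' (+4 fires, +4 burnt)
Step 6: cell (0,3)='F' (+3 fires, +4 burnt)
  -> target ignites at step 6
Step 7: cell (0,3)='.' (+1 fires, +3 burnt)
Step 8: cell (0,3)='.' (+0 fires, +1 burnt)
  fire out at step 8

6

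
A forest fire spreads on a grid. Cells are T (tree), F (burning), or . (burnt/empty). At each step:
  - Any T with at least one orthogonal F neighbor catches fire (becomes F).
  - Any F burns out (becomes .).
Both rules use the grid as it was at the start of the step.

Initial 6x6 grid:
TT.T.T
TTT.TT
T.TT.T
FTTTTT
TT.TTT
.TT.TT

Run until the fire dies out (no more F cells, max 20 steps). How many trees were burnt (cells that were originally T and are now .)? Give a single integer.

Answer: 26

Derivation:
Step 1: +3 fires, +1 burnt (F count now 3)
Step 2: +3 fires, +3 burnt (F count now 3)
Step 3: +5 fires, +3 burnt (F count now 5)
Step 4: +6 fires, +5 burnt (F count now 6)
Step 5: +2 fires, +6 burnt (F count now 2)
Step 6: +3 fires, +2 burnt (F count now 3)
Step 7: +2 fires, +3 burnt (F count now 2)
Step 8: +2 fires, +2 burnt (F count now 2)
Step 9: +0 fires, +2 burnt (F count now 0)
Fire out after step 9
Initially T: 27, now '.': 35
Total burnt (originally-T cells now '.'): 26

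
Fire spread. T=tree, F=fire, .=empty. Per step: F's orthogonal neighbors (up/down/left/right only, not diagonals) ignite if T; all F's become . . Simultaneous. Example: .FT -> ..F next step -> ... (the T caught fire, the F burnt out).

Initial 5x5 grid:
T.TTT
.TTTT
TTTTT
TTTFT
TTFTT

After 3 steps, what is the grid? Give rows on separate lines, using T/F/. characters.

Step 1: 5 trees catch fire, 2 burn out
  T.TTT
  .TTTT
  TTTFT
  TTF.F
  TF.FT
Step 2: 6 trees catch fire, 5 burn out
  T.TTT
  .TTFT
  TTF.F
  TF...
  F...F
Step 3: 5 trees catch fire, 6 burn out
  T.TFT
  .TF.F
  TF...
  F....
  .....

T.TFT
.TF.F
TF...
F....
.....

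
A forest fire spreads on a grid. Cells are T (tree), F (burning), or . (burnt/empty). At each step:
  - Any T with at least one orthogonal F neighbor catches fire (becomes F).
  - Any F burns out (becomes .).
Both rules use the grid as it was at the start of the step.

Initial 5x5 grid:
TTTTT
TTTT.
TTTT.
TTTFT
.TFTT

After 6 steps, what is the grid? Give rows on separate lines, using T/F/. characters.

Step 1: 5 trees catch fire, 2 burn out
  TTTTT
  TTTT.
  TTTF.
  TTF.F
  .F.FT
Step 2: 4 trees catch fire, 5 burn out
  TTTTT
  TTTF.
  TTF..
  TF...
  ....F
Step 3: 4 trees catch fire, 4 burn out
  TTTFT
  TTF..
  TF...
  F....
  .....
Step 4: 4 trees catch fire, 4 burn out
  TTF.F
  TF...
  F....
  .....
  .....
Step 5: 2 trees catch fire, 4 burn out
  TF...
  F....
  .....
  .....
  .....
Step 6: 1 trees catch fire, 2 burn out
  F....
  .....
  .....
  .....
  .....

F....
.....
.....
.....
.....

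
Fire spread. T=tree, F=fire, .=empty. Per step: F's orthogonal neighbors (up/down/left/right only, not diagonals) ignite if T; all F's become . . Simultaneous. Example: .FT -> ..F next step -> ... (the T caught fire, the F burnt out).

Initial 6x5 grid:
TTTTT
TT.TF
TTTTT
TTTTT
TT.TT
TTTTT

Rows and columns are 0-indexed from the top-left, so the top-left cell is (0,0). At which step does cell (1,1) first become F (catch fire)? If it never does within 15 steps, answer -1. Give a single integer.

Step 1: cell (1,1)='T' (+3 fires, +1 burnt)
Step 2: cell (1,1)='T' (+3 fires, +3 burnt)
Step 3: cell (1,1)='T' (+4 fires, +3 burnt)
Step 4: cell (1,1)='T' (+5 fires, +4 burnt)
Step 5: cell (1,1)='F' (+5 fires, +5 burnt)
  -> target ignites at step 5
Step 6: cell (1,1)='.' (+4 fires, +5 burnt)
Step 7: cell (1,1)='.' (+2 fires, +4 burnt)
Step 8: cell (1,1)='.' (+1 fires, +2 burnt)
Step 9: cell (1,1)='.' (+0 fires, +1 burnt)
  fire out at step 9

5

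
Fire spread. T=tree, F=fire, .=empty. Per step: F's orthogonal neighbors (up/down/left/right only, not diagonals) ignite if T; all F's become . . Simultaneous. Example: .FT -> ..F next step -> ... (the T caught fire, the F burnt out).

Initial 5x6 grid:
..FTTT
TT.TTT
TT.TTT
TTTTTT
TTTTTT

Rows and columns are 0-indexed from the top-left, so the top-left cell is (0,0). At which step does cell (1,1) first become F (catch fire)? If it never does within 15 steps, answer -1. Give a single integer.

Step 1: cell (1,1)='T' (+1 fires, +1 burnt)
Step 2: cell (1,1)='T' (+2 fires, +1 burnt)
Step 3: cell (1,1)='T' (+3 fires, +2 burnt)
Step 4: cell (1,1)='T' (+3 fires, +3 burnt)
Step 5: cell (1,1)='T' (+4 fires, +3 burnt)
Step 6: cell (1,1)='T' (+4 fires, +4 burnt)
Step 7: cell (1,1)='T' (+4 fires, +4 burnt)
Step 8: cell (1,1)='F' (+3 fires, +4 burnt)
  -> target ignites at step 8
Step 9: cell (1,1)='.' (+1 fires, +3 burnt)
Step 10: cell (1,1)='.' (+0 fires, +1 burnt)
  fire out at step 10

8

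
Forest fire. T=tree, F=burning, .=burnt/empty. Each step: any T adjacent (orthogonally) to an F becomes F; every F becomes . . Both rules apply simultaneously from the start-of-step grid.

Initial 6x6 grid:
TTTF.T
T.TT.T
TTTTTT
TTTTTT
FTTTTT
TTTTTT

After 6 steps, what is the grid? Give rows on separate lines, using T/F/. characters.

Step 1: 5 trees catch fire, 2 burn out
  TTF..T
  T.TF.T
  TTTTTT
  FTTTTT
  .FTTTT
  FTTTTT
Step 2: 7 trees catch fire, 5 burn out
  TF...T
  T.F..T
  FTTFTT
  .FTTTT
  ..FTTT
  .FTTTT
Step 3: 9 trees catch fire, 7 burn out
  F....T
  F....T
  .FF.FT
  ..FFTT
  ...FTT
  ..FTTT
Step 4: 4 trees catch fire, 9 burn out
  .....T
  .....T
  .....F
  ....FT
  ....FT
  ...FTT
Step 5: 4 trees catch fire, 4 burn out
  .....T
  .....F
  ......
  .....F
  .....F
  ....FT
Step 6: 2 trees catch fire, 4 burn out
  .....F
  ......
  ......
  ......
  ......
  .....F

.....F
......
......
......
......
.....F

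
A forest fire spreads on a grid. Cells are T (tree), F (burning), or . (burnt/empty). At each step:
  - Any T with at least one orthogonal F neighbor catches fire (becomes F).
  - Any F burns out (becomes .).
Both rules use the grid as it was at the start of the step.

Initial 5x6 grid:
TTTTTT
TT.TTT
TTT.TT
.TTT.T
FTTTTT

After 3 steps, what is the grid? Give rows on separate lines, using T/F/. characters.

Step 1: 1 trees catch fire, 1 burn out
  TTTTTT
  TT.TTT
  TTT.TT
  .TTT.T
  .FTTTT
Step 2: 2 trees catch fire, 1 burn out
  TTTTTT
  TT.TTT
  TTT.TT
  .FTT.T
  ..FTTT
Step 3: 3 trees catch fire, 2 burn out
  TTTTTT
  TT.TTT
  TFT.TT
  ..FT.T
  ...FTT

TTTTTT
TT.TTT
TFT.TT
..FT.T
...FTT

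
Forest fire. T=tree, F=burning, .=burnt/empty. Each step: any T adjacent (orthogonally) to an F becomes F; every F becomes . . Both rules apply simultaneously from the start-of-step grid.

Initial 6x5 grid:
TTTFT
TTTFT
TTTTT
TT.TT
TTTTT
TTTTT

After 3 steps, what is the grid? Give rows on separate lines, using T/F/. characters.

Step 1: 5 trees catch fire, 2 burn out
  TTF.F
  TTF.F
  TTTFT
  TT.TT
  TTTTT
  TTTTT
Step 2: 5 trees catch fire, 5 burn out
  TF...
  TF...
  TTF.F
  TT.FT
  TTTTT
  TTTTT
Step 3: 5 trees catch fire, 5 burn out
  F....
  F....
  TF...
  TT..F
  TTTFT
  TTTTT

F....
F....
TF...
TT..F
TTTFT
TTTTT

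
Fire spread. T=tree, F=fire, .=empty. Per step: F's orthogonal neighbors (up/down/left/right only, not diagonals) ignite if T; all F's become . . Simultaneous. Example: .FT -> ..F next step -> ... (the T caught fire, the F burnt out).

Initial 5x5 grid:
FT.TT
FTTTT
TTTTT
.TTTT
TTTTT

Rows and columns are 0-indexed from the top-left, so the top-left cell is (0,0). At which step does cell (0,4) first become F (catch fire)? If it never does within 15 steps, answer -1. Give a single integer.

Step 1: cell (0,4)='T' (+3 fires, +2 burnt)
Step 2: cell (0,4)='T' (+2 fires, +3 burnt)
Step 3: cell (0,4)='T' (+3 fires, +2 burnt)
Step 4: cell (0,4)='T' (+5 fires, +3 burnt)
Step 5: cell (0,4)='F' (+5 fires, +5 burnt)
  -> target ignites at step 5
Step 6: cell (0,4)='.' (+2 fires, +5 burnt)
Step 7: cell (0,4)='.' (+1 fires, +2 burnt)
Step 8: cell (0,4)='.' (+0 fires, +1 burnt)
  fire out at step 8

5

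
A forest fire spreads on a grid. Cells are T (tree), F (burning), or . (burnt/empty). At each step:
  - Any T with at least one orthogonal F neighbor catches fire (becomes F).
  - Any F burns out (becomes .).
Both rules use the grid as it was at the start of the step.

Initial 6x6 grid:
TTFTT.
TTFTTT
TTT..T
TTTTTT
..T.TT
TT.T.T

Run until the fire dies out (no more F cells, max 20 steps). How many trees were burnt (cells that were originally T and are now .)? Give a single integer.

Step 1: +5 fires, +2 burnt (F count now 5)
Step 2: +6 fires, +5 burnt (F count now 6)
Step 3: +5 fires, +6 burnt (F count now 5)
Step 4: +3 fires, +5 burnt (F count now 3)
Step 5: +2 fires, +3 burnt (F count now 2)
Step 6: +1 fires, +2 burnt (F count now 1)
Step 7: +1 fires, +1 burnt (F count now 1)
Step 8: +0 fires, +1 burnt (F count now 0)
Fire out after step 8
Initially T: 26, now '.': 33
Total burnt (originally-T cells now '.'): 23

Answer: 23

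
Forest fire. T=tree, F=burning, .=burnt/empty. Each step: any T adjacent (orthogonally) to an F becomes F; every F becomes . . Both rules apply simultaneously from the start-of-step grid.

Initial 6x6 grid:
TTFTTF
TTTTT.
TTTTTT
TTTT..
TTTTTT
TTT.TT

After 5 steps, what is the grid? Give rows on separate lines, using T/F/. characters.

Step 1: 4 trees catch fire, 2 burn out
  TF.FF.
  TTFTT.
  TTTTTT
  TTTT..
  TTTTTT
  TTT.TT
Step 2: 5 trees catch fire, 4 burn out
  F.....
  TF.FF.
  TTFTTT
  TTTT..
  TTTTTT
  TTT.TT
Step 3: 5 trees catch fire, 5 burn out
  ......
  F.....
  TF.FFT
  TTFT..
  TTTTTT
  TTT.TT
Step 4: 5 trees catch fire, 5 burn out
  ......
  ......
  F....F
  TF.F..
  TTFTTT
  TTT.TT
Step 5: 4 trees catch fire, 5 burn out
  ......
  ......
  ......
  F.....
  TF.FTT
  TTF.TT

......
......
......
F.....
TF.FTT
TTF.TT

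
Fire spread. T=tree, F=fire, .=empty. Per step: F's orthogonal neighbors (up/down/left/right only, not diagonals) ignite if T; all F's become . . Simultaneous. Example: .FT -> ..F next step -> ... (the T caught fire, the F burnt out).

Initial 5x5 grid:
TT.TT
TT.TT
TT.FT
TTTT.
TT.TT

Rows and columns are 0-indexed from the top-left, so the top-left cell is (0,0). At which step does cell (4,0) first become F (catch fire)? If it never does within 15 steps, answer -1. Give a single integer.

Step 1: cell (4,0)='T' (+3 fires, +1 burnt)
Step 2: cell (4,0)='T' (+4 fires, +3 burnt)
Step 3: cell (4,0)='T' (+3 fires, +4 burnt)
Step 4: cell (4,0)='T' (+3 fires, +3 burnt)
Step 5: cell (4,0)='F' (+3 fires, +3 burnt)
  -> target ignites at step 5
Step 6: cell (4,0)='.' (+2 fires, +3 burnt)
Step 7: cell (4,0)='.' (+1 fires, +2 burnt)
Step 8: cell (4,0)='.' (+0 fires, +1 burnt)
  fire out at step 8

5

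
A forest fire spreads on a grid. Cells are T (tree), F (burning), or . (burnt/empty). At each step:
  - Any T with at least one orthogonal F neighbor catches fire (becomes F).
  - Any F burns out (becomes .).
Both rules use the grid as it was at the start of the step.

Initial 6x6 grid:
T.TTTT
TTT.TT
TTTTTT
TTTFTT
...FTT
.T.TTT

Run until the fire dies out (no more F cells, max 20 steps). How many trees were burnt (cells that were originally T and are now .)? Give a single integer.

Step 1: +5 fires, +2 burnt (F count now 5)
Step 2: +6 fires, +5 burnt (F count now 6)
Step 3: +6 fires, +6 burnt (F count now 6)
Step 4: +5 fires, +6 burnt (F count now 5)
Step 5: +3 fires, +5 burnt (F count now 3)
Step 6: +1 fires, +3 burnt (F count now 1)
Step 7: +0 fires, +1 burnt (F count now 0)
Fire out after step 7
Initially T: 27, now '.': 35
Total burnt (originally-T cells now '.'): 26

Answer: 26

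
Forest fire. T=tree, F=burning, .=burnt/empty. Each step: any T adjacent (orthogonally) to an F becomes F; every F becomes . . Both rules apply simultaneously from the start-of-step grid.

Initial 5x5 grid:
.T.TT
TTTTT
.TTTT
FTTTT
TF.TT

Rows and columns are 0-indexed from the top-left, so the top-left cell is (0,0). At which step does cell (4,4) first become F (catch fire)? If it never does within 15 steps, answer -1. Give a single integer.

Step 1: cell (4,4)='T' (+2 fires, +2 burnt)
Step 2: cell (4,4)='T' (+2 fires, +2 burnt)
Step 3: cell (4,4)='T' (+3 fires, +2 burnt)
Step 4: cell (4,4)='T' (+6 fires, +3 burnt)
Step 5: cell (4,4)='F' (+3 fires, +6 burnt)
  -> target ignites at step 5
Step 6: cell (4,4)='.' (+2 fires, +3 burnt)
Step 7: cell (4,4)='.' (+1 fires, +2 burnt)
Step 8: cell (4,4)='.' (+0 fires, +1 burnt)
  fire out at step 8

5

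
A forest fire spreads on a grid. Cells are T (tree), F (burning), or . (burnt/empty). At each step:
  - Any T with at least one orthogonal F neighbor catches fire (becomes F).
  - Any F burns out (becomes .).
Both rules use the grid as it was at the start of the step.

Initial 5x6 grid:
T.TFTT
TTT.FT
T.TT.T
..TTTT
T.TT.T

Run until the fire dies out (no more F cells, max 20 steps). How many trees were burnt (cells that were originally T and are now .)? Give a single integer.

Step 1: +3 fires, +2 burnt (F count now 3)
Step 2: +3 fires, +3 burnt (F count now 3)
Step 3: +3 fires, +3 burnt (F count now 3)
Step 4: +5 fires, +3 burnt (F count now 5)
Step 5: +4 fires, +5 burnt (F count now 4)
Step 6: +1 fires, +4 burnt (F count now 1)
Step 7: +0 fires, +1 burnt (F count now 0)
Fire out after step 7
Initially T: 20, now '.': 29
Total burnt (originally-T cells now '.'): 19

Answer: 19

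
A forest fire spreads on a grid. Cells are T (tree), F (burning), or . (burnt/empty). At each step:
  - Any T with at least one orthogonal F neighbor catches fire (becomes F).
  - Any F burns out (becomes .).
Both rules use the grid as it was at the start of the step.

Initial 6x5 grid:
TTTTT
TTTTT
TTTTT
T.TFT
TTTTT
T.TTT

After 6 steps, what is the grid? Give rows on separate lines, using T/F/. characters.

Step 1: 4 trees catch fire, 1 burn out
  TTTTT
  TTTTT
  TTTFT
  T.F.F
  TTTFT
  T.TTT
Step 2: 6 trees catch fire, 4 burn out
  TTTTT
  TTTFT
  TTF.F
  T....
  TTF.F
  T.TFT
Step 3: 7 trees catch fire, 6 burn out
  TTTFT
  TTF.F
  TF...
  T....
  TF...
  T.F.F
Step 4: 5 trees catch fire, 7 burn out
  TTF.F
  TF...
  F....
  T....
  F....
  T....
Step 5: 4 trees catch fire, 5 burn out
  TF...
  F....
  .....
  F....
  .....
  F....
Step 6: 1 trees catch fire, 4 burn out
  F....
  .....
  .....
  .....
  .....
  .....

F....
.....
.....
.....
.....
.....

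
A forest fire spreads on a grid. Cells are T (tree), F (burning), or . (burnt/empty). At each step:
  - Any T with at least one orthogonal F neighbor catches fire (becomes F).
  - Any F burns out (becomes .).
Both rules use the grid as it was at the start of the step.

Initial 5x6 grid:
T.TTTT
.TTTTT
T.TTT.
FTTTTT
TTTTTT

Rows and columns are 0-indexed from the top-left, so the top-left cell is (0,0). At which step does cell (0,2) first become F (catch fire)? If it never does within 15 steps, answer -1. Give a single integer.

Step 1: cell (0,2)='T' (+3 fires, +1 burnt)
Step 2: cell (0,2)='T' (+2 fires, +3 burnt)
Step 3: cell (0,2)='T' (+3 fires, +2 burnt)
Step 4: cell (0,2)='T' (+4 fires, +3 burnt)
Step 5: cell (0,2)='F' (+6 fires, +4 burnt)
  -> target ignites at step 5
Step 6: cell (0,2)='.' (+3 fires, +6 burnt)
Step 7: cell (0,2)='.' (+2 fires, +3 burnt)
Step 8: cell (0,2)='.' (+1 fires, +2 burnt)
Step 9: cell (0,2)='.' (+0 fires, +1 burnt)
  fire out at step 9

5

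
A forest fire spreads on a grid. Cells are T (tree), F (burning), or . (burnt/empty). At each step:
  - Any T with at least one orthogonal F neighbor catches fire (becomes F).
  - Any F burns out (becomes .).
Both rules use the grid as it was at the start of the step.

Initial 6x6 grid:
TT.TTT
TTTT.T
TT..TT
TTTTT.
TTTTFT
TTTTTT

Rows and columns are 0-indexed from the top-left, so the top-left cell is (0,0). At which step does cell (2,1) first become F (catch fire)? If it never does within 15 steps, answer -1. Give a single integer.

Step 1: cell (2,1)='T' (+4 fires, +1 burnt)
Step 2: cell (2,1)='T' (+5 fires, +4 burnt)
Step 3: cell (2,1)='T' (+4 fires, +5 burnt)
Step 4: cell (2,1)='T' (+4 fires, +4 burnt)
Step 5: cell (2,1)='F' (+4 fires, +4 burnt)
  -> target ignites at step 5
Step 6: cell (2,1)='.' (+3 fires, +4 burnt)
Step 7: cell (2,1)='.' (+4 fires, +3 burnt)
Step 8: cell (2,1)='.' (+2 fires, +4 burnt)
Step 9: cell (2,1)='.' (+0 fires, +2 burnt)
  fire out at step 9

5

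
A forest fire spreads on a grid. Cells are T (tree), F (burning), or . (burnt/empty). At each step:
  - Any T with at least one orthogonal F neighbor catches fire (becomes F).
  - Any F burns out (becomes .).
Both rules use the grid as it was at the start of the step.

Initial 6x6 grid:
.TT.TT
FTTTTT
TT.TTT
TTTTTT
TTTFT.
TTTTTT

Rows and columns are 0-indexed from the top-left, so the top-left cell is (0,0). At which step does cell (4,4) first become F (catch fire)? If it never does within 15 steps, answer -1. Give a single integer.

Step 1: cell (4,4)='F' (+6 fires, +2 burnt)
  -> target ignites at step 1
Step 2: cell (4,4)='.' (+10 fires, +6 burnt)
Step 3: cell (4,4)='.' (+8 fires, +10 burnt)
Step 4: cell (4,4)='.' (+3 fires, +8 burnt)
Step 5: cell (4,4)='.' (+2 fires, +3 burnt)
Step 6: cell (4,4)='.' (+1 fires, +2 burnt)
Step 7: cell (4,4)='.' (+0 fires, +1 burnt)
  fire out at step 7

1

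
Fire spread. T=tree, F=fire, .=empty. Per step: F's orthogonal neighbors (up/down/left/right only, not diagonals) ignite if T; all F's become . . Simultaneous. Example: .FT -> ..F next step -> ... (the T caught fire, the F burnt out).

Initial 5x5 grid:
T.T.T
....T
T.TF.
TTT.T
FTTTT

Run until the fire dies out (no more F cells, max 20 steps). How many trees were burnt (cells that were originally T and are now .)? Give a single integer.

Step 1: +3 fires, +2 burnt (F count now 3)
Step 2: +4 fires, +3 burnt (F count now 4)
Step 3: +1 fires, +4 burnt (F count now 1)
Step 4: +1 fires, +1 burnt (F count now 1)
Step 5: +1 fires, +1 burnt (F count now 1)
Step 6: +0 fires, +1 burnt (F count now 0)
Fire out after step 6
Initially T: 14, now '.': 21
Total burnt (originally-T cells now '.'): 10

Answer: 10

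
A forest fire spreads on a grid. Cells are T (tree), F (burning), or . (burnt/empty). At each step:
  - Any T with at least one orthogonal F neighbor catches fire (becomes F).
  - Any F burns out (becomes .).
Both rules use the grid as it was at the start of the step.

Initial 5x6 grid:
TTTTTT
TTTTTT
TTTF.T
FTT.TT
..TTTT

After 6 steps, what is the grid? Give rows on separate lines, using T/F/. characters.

Step 1: 4 trees catch fire, 2 burn out
  TTTTTT
  TTTFTT
  FTF..T
  .FT.TT
  ..TTTT
Step 2: 6 trees catch fire, 4 burn out
  TTTFTT
  FTF.FT
  .F...T
  ..F.TT
  ..TTTT
Step 3: 6 trees catch fire, 6 burn out
  FTF.FT
  .F...F
  .....T
  ....TT
  ..FTTT
Step 4: 4 trees catch fire, 6 burn out
  .F...F
  ......
  .....F
  ....TT
  ...FTT
Step 5: 2 trees catch fire, 4 burn out
  ......
  ......
  ......
  ....TF
  ....FT
Step 6: 2 trees catch fire, 2 burn out
  ......
  ......
  ......
  ....F.
  .....F

......
......
......
....F.
.....F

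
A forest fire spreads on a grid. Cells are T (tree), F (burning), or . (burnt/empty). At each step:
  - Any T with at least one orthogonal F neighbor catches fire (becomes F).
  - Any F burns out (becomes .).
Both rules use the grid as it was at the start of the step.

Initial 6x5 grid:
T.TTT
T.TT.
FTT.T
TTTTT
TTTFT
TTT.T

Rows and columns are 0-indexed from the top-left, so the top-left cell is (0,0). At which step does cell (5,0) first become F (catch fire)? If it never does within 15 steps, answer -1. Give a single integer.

Step 1: cell (5,0)='T' (+6 fires, +2 burnt)
Step 2: cell (5,0)='T' (+9 fires, +6 burnt)
Step 3: cell (5,0)='F' (+4 fires, +9 burnt)
  -> target ignites at step 3
Step 4: cell (5,0)='.' (+2 fires, +4 burnt)
Step 5: cell (5,0)='.' (+1 fires, +2 burnt)
Step 6: cell (5,0)='.' (+1 fires, +1 burnt)
Step 7: cell (5,0)='.' (+0 fires, +1 burnt)
  fire out at step 7

3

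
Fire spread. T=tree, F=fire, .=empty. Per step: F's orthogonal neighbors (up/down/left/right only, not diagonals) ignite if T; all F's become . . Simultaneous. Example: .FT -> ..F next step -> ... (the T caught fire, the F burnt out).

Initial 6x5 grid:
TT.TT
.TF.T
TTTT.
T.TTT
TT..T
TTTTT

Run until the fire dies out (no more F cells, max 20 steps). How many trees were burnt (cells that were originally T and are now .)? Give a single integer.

Answer: 19

Derivation:
Step 1: +2 fires, +1 burnt (F count now 2)
Step 2: +4 fires, +2 burnt (F count now 4)
Step 3: +3 fires, +4 burnt (F count now 3)
Step 4: +2 fires, +3 burnt (F count now 2)
Step 5: +2 fires, +2 burnt (F count now 2)
Step 6: +3 fires, +2 burnt (F count now 3)
Step 7: +2 fires, +3 burnt (F count now 2)
Step 8: +1 fires, +2 burnt (F count now 1)
Step 9: +0 fires, +1 burnt (F count now 0)
Fire out after step 9
Initially T: 22, now '.': 27
Total burnt (originally-T cells now '.'): 19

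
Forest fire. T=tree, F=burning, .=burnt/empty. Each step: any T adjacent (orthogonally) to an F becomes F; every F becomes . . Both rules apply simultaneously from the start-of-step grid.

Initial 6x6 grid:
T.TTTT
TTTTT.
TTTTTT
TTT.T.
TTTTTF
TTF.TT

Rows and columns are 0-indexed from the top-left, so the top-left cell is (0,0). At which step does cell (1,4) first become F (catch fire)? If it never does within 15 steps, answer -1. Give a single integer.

Step 1: cell (1,4)='T' (+4 fires, +2 burnt)
Step 2: cell (1,4)='T' (+6 fires, +4 burnt)
Step 3: cell (1,4)='T' (+4 fires, +6 burnt)
Step 4: cell (1,4)='F' (+6 fires, +4 burnt)
  -> target ignites at step 4
Step 5: cell (1,4)='.' (+5 fires, +6 burnt)
Step 6: cell (1,4)='.' (+3 fires, +5 burnt)
Step 7: cell (1,4)='.' (+1 fires, +3 burnt)
Step 8: cell (1,4)='.' (+0 fires, +1 burnt)
  fire out at step 8

4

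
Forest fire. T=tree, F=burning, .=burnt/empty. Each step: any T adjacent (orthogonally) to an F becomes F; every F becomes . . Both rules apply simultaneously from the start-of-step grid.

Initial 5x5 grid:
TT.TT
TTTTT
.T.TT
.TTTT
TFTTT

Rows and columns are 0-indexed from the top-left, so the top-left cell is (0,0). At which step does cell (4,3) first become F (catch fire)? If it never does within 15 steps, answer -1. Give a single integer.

Step 1: cell (4,3)='T' (+3 fires, +1 burnt)
Step 2: cell (4,3)='F' (+3 fires, +3 burnt)
  -> target ignites at step 2
Step 3: cell (4,3)='.' (+3 fires, +3 burnt)
Step 4: cell (4,3)='.' (+5 fires, +3 burnt)
Step 5: cell (4,3)='.' (+3 fires, +5 burnt)
Step 6: cell (4,3)='.' (+2 fires, +3 burnt)
Step 7: cell (4,3)='.' (+1 fires, +2 burnt)
Step 8: cell (4,3)='.' (+0 fires, +1 burnt)
  fire out at step 8

2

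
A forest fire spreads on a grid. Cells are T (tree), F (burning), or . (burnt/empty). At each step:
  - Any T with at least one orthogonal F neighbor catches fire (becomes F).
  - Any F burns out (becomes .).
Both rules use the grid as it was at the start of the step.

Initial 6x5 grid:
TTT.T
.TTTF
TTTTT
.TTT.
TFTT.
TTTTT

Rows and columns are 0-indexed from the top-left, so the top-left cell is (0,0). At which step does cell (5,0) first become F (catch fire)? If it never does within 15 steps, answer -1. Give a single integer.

Step 1: cell (5,0)='T' (+7 fires, +2 burnt)
Step 2: cell (5,0)='F' (+7 fires, +7 burnt)
  -> target ignites at step 2
Step 3: cell (5,0)='.' (+6 fires, +7 burnt)
Step 4: cell (5,0)='.' (+2 fires, +6 burnt)
Step 5: cell (5,0)='.' (+1 fires, +2 burnt)
Step 6: cell (5,0)='.' (+0 fires, +1 burnt)
  fire out at step 6

2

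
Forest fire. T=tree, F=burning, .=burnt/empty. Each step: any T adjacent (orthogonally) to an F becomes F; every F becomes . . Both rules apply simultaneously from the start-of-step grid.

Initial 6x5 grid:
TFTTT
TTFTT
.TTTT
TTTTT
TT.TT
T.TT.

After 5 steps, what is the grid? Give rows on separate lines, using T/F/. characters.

Step 1: 5 trees catch fire, 2 burn out
  F.FTT
  TF.FT
  .TFTT
  TTTTT
  TT.TT
  T.TT.
Step 2: 6 trees catch fire, 5 burn out
  ...FT
  F...F
  .F.FT
  TTFTT
  TT.TT
  T.TT.
Step 3: 4 trees catch fire, 6 burn out
  ....F
  .....
  ....F
  TF.FT
  TT.TT
  T.TT.
Step 4: 4 trees catch fire, 4 burn out
  .....
  .....
  .....
  F...F
  TF.FT
  T.TT.
Step 5: 3 trees catch fire, 4 burn out
  .....
  .....
  .....
  .....
  F...F
  T.TF.

.....
.....
.....
.....
F...F
T.TF.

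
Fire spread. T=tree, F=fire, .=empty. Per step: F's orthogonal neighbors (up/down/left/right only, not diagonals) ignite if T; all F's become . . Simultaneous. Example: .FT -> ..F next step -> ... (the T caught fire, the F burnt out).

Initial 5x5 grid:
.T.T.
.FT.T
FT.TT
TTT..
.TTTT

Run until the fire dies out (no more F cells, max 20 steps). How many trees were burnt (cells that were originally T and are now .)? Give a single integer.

Answer: 10

Derivation:
Step 1: +4 fires, +2 burnt (F count now 4)
Step 2: +1 fires, +4 burnt (F count now 1)
Step 3: +2 fires, +1 burnt (F count now 2)
Step 4: +1 fires, +2 burnt (F count now 1)
Step 5: +1 fires, +1 burnt (F count now 1)
Step 6: +1 fires, +1 burnt (F count now 1)
Step 7: +0 fires, +1 burnt (F count now 0)
Fire out after step 7
Initially T: 14, now '.': 21
Total burnt (originally-T cells now '.'): 10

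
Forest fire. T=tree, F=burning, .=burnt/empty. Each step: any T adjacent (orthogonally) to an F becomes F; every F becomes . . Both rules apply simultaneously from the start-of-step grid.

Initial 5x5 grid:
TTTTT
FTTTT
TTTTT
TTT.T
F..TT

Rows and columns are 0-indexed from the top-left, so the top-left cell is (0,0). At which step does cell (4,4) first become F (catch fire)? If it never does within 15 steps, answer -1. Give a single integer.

Step 1: cell (4,4)='T' (+4 fires, +2 burnt)
Step 2: cell (4,4)='T' (+4 fires, +4 burnt)
Step 3: cell (4,4)='T' (+4 fires, +4 burnt)
Step 4: cell (4,4)='T' (+3 fires, +4 burnt)
Step 5: cell (4,4)='T' (+2 fires, +3 burnt)
Step 6: cell (4,4)='T' (+1 fires, +2 burnt)
Step 7: cell (4,4)='F' (+1 fires, +1 burnt)
  -> target ignites at step 7
Step 8: cell (4,4)='.' (+1 fires, +1 burnt)
Step 9: cell (4,4)='.' (+0 fires, +1 burnt)
  fire out at step 9

7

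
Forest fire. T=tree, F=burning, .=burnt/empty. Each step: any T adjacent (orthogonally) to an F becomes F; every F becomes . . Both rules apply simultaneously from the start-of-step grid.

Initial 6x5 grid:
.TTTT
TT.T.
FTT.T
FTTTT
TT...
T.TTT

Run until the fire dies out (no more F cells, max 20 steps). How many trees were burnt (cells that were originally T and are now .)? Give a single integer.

Answer: 17

Derivation:
Step 1: +4 fires, +2 burnt (F count now 4)
Step 2: +5 fires, +4 burnt (F count now 5)
Step 3: +2 fires, +5 burnt (F count now 2)
Step 4: +2 fires, +2 burnt (F count now 2)
Step 5: +2 fires, +2 burnt (F count now 2)
Step 6: +2 fires, +2 burnt (F count now 2)
Step 7: +0 fires, +2 burnt (F count now 0)
Fire out after step 7
Initially T: 20, now '.': 27
Total burnt (originally-T cells now '.'): 17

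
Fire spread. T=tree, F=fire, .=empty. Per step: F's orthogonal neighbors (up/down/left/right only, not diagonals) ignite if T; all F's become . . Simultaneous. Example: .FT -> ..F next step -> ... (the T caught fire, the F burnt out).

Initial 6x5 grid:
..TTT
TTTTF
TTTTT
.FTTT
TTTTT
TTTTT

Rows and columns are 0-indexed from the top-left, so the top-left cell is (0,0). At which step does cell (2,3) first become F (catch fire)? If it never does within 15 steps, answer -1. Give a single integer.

Step 1: cell (2,3)='T' (+6 fires, +2 burnt)
Step 2: cell (2,3)='F' (+11 fires, +6 burnt)
  -> target ignites at step 2
Step 3: cell (2,3)='.' (+6 fires, +11 burnt)
Step 4: cell (2,3)='.' (+2 fires, +6 burnt)
Step 5: cell (2,3)='.' (+0 fires, +2 burnt)
  fire out at step 5

2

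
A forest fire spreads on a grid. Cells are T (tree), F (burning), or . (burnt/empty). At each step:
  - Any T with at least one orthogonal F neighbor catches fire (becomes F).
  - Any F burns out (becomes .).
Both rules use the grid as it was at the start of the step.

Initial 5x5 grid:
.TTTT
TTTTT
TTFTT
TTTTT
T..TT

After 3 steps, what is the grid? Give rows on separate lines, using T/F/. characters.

Step 1: 4 trees catch fire, 1 burn out
  .TTTT
  TTFTT
  TF.FT
  TTFTT
  T..TT
Step 2: 7 trees catch fire, 4 burn out
  .TFTT
  TF.FT
  F...F
  TF.FT
  T..TT
Step 3: 7 trees catch fire, 7 burn out
  .F.FT
  F...F
  .....
  F...F
  T..FT

.F.FT
F...F
.....
F...F
T..FT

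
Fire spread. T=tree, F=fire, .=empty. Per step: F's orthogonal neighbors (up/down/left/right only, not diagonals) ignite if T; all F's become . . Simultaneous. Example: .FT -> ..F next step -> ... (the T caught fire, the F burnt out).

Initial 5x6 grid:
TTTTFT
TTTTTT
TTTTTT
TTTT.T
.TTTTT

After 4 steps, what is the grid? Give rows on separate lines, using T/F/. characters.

Step 1: 3 trees catch fire, 1 burn out
  TTTF.F
  TTTTFT
  TTTTTT
  TTTT.T
  .TTTTT
Step 2: 4 trees catch fire, 3 burn out
  TTF...
  TTTF.F
  TTTTFT
  TTTT.T
  .TTTTT
Step 3: 4 trees catch fire, 4 burn out
  TF....
  TTF...
  TTTF.F
  TTTT.T
  .TTTTT
Step 4: 5 trees catch fire, 4 burn out
  F.....
  TF....
  TTF...
  TTTF.F
  .TTTTT

F.....
TF....
TTF...
TTTF.F
.TTTTT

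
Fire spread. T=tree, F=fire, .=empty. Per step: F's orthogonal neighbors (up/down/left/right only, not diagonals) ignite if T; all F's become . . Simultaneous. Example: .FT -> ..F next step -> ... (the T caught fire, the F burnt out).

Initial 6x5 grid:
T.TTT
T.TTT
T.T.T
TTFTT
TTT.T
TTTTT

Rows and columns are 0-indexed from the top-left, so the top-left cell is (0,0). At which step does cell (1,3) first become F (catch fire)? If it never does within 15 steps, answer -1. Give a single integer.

Step 1: cell (1,3)='T' (+4 fires, +1 burnt)
Step 2: cell (1,3)='T' (+5 fires, +4 burnt)
Step 3: cell (1,3)='F' (+8 fires, +5 burnt)
  -> target ignites at step 3
Step 4: cell (1,3)='.' (+5 fires, +8 burnt)
Step 5: cell (1,3)='.' (+2 fires, +5 burnt)
Step 6: cell (1,3)='.' (+0 fires, +2 burnt)
  fire out at step 6

3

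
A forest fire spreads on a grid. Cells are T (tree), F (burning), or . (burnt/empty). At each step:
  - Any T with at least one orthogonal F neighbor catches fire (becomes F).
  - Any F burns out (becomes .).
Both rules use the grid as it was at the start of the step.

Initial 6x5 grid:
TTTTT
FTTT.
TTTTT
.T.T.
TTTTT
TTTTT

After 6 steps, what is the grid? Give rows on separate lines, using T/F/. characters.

Step 1: 3 trees catch fire, 1 burn out
  FTTTT
  .FTT.
  FTTTT
  .T.T.
  TTTTT
  TTTTT
Step 2: 3 trees catch fire, 3 burn out
  .FTTT
  ..FT.
  .FTTT
  .T.T.
  TTTTT
  TTTTT
Step 3: 4 trees catch fire, 3 burn out
  ..FTT
  ...F.
  ..FTT
  .F.T.
  TTTTT
  TTTTT
Step 4: 3 trees catch fire, 4 burn out
  ...FT
  .....
  ...FT
  ...T.
  TFTTT
  TTTTT
Step 5: 6 trees catch fire, 3 burn out
  ....F
  .....
  ....F
  ...F.
  F.FTT
  TFTTT
Step 6: 3 trees catch fire, 6 burn out
  .....
  .....
  .....
  .....
  ...FT
  F.FTT

.....
.....
.....
.....
...FT
F.FTT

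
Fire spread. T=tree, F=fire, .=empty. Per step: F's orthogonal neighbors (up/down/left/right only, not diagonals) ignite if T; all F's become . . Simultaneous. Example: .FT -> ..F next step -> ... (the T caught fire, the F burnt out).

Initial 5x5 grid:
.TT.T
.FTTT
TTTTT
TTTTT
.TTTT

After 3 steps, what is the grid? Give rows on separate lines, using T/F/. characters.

Step 1: 3 trees catch fire, 1 burn out
  .FT.T
  ..FTT
  TFTTT
  TTTTT
  .TTTT
Step 2: 5 trees catch fire, 3 burn out
  ..F.T
  ...FT
  F.FTT
  TFTTT
  .TTTT
Step 3: 5 trees catch fire, 5 burn out
  ....T
  ....F
  ...FT
  F.FTT
  .FTTT

....T
....F
...FT
F.FTT
.FTTT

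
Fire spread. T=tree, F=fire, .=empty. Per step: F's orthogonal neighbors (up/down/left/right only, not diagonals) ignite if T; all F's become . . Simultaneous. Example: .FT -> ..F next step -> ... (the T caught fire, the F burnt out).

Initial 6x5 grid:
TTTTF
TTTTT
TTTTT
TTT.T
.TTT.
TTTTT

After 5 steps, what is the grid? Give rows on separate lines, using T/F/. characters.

Step 1: 2 trees catch fire, 1 burn out
  TTTF.
  TTTTF
  TTTTT
  TTT.T
  .TTT.
  TTTTT
Step 2: 3 trees catch fire, 2 burn out
  TTF..
  TTTF.
  TTTTF
  TTT.T
  .TTT.
  TTTTT
Step 3: 4 trees catch fire, 3 burn out
  TF...
  TTF..
  TTTF.
  TTT.F
  .TTT.
  TTTTT
Step 4: 3 trees catch fire, 4 burn out
  F....
  TF...
  TTF..
  TTT..
  .TTT.
  TTTTT
Step 5: 3 trees catch fire, 3 burn out
  .....
  F....
  TF...
  TTF..
  .TTT.
  TTTTT

.....
F....
TF...
TTF..
.TTT.
TTTTT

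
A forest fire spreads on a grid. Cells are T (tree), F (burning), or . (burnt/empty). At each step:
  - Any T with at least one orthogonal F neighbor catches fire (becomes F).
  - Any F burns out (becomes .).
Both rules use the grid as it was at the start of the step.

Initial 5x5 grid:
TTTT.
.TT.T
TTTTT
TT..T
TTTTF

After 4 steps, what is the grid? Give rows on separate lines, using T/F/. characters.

Step 1: 2 trees catch fire, 1 burn out
  TTTT.
  .TT.T
  TTTTT
  TT..F
  TTTF.
Step 2: 2 trees catch fire, 2 burn out
  TTTT.
  .TT.T
  TTTTF
  TT...
  TTF..
Step 3: 3 trees catch fire, 2 burn out
  TTTT.
  .TT.F
  TTTF.
  TT...
  TF...
Step 4: 3 trees catch fire, 3 burn out
  TTTT.
  .TT..
  TTF..
  TF...
  F....

TTTT.
.TT..
TTF..
TF...
F....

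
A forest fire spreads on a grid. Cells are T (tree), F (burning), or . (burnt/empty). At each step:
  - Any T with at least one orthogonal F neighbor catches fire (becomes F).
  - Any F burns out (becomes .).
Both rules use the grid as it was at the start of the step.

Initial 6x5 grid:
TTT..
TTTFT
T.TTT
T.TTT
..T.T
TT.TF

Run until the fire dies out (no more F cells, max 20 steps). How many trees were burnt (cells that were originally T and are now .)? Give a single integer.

Answer: 18

Derivation:
Step 1: +5 fires, +2 burnt (F count now 5)
Step 2: +6 fires, +5 burnt (F count now 6)
Step 3: +3 fires, +6 burnt (F count now 3)
Step 4: +3 fires, +3 burnt (F count now 3)
Step 5: +1 fires, +3 burnt (F count now 1)
Step 6: +0 fires, +1 burnt (F count now 0)
Fire out after step 6
Initially T: 20, now '.': 28
Total burnt (originally-T cells now '.'): 18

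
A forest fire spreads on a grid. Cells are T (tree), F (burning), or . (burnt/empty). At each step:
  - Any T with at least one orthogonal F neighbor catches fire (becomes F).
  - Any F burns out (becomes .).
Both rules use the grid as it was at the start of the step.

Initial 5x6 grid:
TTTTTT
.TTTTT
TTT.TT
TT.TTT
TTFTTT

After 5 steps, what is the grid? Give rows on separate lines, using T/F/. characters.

Step 1: 2 trees catch fire, 1 burn out
  TTTTTT
  .TTTTT
  TTT.TT
  TT.TTT
  TF.FTT
Step 2: 4 trees catch fire, 2 burn out
  TTTTTT
  .TTTTT
  TTT.TT
  TF.FTT
  F...FT
Step 3: 4 trees catch fire, 4 burn out
  TTTTTT
  .TTTTT
  TFT.TT
  F...FT
  .....F
Step 4: 5 trees catch fire, 4 burn out
  TTTTTT
  .FTTTT
  F.F.FT
  .....F
  ......
Step 5: 4 trees catch fire, 5 burn out
  TFTTTT
  ..FTFT
  .....F
  ......
  ......

TFTTTT
..FTFT
.....F
......
......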